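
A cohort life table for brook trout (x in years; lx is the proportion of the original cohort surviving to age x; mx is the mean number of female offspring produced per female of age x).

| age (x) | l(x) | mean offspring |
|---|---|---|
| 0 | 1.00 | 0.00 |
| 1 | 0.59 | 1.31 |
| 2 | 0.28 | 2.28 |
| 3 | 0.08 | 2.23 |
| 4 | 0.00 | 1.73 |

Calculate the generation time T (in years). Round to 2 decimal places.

lx·mx: 0, 0.7729, 0.6384, 0.1784, 0 → R0 = 1.5897
x·lx·mx: 0, 0.7729, 1.2768, 0.5352, 0 → Σ = 2.5849
T = 2.5849 / 1.5897 = 1.62603… → 1.63

1.63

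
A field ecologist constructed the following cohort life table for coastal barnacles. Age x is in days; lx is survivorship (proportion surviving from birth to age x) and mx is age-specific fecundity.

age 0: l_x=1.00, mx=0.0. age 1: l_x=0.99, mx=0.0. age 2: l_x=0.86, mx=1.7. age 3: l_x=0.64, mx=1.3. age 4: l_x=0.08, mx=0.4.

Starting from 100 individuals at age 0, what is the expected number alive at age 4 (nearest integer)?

Expected survivors = N0 · l_4 = 100 × 0.08 = 8 → 8

8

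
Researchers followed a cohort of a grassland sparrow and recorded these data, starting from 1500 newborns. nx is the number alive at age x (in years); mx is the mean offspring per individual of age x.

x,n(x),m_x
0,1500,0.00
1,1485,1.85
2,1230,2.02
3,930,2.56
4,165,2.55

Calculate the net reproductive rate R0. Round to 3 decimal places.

5.356

lx = nx/n0 = nx/1500: 1, 0.99, 0.82, 0.62, 0.11
lx·mx by age: 0, 1.8315, 1.6564, 1.5872, 0.2805
R0 = Σ lx·mx = 5.3556 → 5.356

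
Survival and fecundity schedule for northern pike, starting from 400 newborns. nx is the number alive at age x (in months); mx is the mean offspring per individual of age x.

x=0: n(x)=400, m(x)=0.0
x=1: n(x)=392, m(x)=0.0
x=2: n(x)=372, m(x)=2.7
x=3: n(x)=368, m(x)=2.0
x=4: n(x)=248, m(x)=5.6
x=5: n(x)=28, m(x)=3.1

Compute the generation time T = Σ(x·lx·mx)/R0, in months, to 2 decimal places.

3.17

lx = nx/n0 = nx/400: 1, 0.98, 0.93, 0.92, 0.62, 0.07
lx·mx: 0, 0, 2.511, 1.84, 3.472, 0.217 → R0 = 8.04
x·lx·mx: 0, 0, 5.022, 5.52, 13.888, 1.085 → Σ = 25.515
T = 25.515 / 8.04 = 3.173507… → 3.17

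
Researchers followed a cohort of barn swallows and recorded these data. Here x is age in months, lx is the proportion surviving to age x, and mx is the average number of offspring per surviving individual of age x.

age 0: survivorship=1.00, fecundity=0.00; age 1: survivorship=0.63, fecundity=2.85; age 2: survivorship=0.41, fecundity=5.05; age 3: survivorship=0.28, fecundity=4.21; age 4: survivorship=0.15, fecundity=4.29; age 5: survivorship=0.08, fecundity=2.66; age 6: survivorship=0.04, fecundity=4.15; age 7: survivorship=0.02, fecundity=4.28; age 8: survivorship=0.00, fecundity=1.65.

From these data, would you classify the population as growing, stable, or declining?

growing

R0 = Σ lx·mx = 0 + 1.7955 + 2.0705 + 1.1788 + 0.6435 + 0.2128 + 0.166 + 0.0856 + 0 = 6.1527
R0 > 1, so the population is growing.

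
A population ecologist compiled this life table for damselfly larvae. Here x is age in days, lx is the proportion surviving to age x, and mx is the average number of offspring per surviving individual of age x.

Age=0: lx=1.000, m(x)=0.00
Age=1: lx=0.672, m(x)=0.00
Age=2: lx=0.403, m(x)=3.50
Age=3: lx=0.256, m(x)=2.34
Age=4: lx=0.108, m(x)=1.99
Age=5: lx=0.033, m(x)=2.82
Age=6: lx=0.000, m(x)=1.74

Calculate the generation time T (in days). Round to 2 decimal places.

lx·mx: 0, 0, 1.4105, 0.59904, 0.21492, 0.09306, 0 → R0 = 2.31752
x·lx·mx: 0, 0, 2.821, 1.79712, 0.85968, 0.4653, 0 → Σ = 5.9431
T = 5.9431 / 2.31752 = 2.564422… → 2.56

2.56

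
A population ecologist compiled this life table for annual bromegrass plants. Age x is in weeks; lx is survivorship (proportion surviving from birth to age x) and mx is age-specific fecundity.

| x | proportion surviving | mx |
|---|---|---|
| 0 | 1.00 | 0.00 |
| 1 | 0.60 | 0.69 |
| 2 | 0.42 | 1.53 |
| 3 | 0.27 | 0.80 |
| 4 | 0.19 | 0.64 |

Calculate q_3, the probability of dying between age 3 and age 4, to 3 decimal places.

0.296

q_3 = (l_3 − l_4) / l_3 = (0.27 − 0.19) / 0.27
     = 0.08 / 0.27 = 0.296296… → 0.296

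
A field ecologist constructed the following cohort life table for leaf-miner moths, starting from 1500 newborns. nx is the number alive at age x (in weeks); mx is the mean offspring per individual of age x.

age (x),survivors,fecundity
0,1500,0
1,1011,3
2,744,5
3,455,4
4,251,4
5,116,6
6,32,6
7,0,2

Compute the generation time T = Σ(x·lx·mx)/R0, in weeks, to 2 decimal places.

lx = nx/n0 = nx/1500: 1, 0.674, 0.496, 0.30333…, 0.16733…, 0.07733…, 0.02133…, 0
lx·mx: 0, 2.022, 2.48, 1.213333…, 0.669333…, 0.464…, 0.128…, 0 → R0 = 6.976667…
x·lx·mx: 0, 2.022, 4.96, 3.64…, 2.677333…, 2.32…, 0.768…, 0 → Σ = 16.387333…
T = 16.387333… / 6.976667… = 2.348877… → 2.35

2.35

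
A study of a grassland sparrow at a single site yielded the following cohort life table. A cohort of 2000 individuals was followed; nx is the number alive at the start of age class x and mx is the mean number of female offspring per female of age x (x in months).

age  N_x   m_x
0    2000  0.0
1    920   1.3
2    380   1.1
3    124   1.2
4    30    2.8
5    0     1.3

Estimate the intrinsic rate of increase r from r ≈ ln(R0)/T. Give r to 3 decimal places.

-0.052

lx = nx/n0 = nx/2000: 1, 0.46, 0.19, 0.062, 0.015, 0
R0 = Σ lx·mx = 0 + 0.598 + 0.209 + 0.0744 + 0.042 + 0 = 0.9234
Σ x·lx·mx = 1.4072; T = 1.4072/0.9234 = 1.52393…
r ≈ ln(R0)/T = ln(0.9234)/1.52393… = -0.05229… → -0.052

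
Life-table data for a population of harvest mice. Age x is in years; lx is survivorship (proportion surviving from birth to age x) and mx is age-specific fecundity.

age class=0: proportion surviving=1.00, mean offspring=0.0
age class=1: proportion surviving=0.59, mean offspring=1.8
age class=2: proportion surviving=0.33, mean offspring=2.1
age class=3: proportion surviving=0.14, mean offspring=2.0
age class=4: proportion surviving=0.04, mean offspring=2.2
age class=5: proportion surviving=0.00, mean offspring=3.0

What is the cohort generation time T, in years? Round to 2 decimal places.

lx·mx: 0, 1.062, 0.693, 0.28, 0.088, 0 → R0 = 2.123
x·lx·mx: 0, 1.062, 1.386, 0.84, 0.352, 0 → Σ = 3.64
T = 3.64 / 2.123 = 1.714555… → 1.71

1.71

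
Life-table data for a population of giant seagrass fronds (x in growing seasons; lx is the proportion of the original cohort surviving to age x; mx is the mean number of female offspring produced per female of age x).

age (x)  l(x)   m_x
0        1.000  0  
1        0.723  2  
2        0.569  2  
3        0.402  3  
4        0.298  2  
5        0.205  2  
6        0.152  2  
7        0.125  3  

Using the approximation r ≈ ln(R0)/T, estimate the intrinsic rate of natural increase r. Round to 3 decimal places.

0.574

R0 = Σ lx·mx = 0 + 1.446 + 1.138 + 1.206 + 0.596 + 0.41 + 0.304 + 0.375 = 5.475
Σ x·lx·mx = 16.223; T = 16.223/5.475 = 2.96311…
r ≈ ln(R0)/T = ln(5.475)/2.96311… = 0.57379… → 0.574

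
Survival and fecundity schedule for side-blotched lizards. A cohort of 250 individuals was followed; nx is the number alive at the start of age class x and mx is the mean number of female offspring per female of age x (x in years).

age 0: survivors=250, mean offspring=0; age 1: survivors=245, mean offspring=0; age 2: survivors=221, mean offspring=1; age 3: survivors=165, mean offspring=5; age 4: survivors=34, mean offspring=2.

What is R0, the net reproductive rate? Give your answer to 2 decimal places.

4.46

lx = nx/n0 = nx/250: 1, 0.98, 0.884, 0.66, 0.136
lx·mx by age: 0, 0, 0.884, 3.3, 0.272
R0 = Σ lx·mx = 4.456 → 4.46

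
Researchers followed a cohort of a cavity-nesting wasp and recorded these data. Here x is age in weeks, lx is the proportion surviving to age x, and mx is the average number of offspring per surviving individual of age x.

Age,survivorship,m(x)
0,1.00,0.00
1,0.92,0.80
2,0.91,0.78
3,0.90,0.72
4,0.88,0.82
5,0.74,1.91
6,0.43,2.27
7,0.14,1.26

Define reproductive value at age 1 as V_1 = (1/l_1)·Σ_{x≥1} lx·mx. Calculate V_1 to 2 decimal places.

lx·mx for x ≥ 1: 0.736, 0.7098, 0.648, 0.7216, 1.4134, 0.9761, 0.1764 → sum = 5.3813
V_1 = 5.3813 / l_1 = 5.3813 / 0.92 = 5.849239… → 5.85

5.85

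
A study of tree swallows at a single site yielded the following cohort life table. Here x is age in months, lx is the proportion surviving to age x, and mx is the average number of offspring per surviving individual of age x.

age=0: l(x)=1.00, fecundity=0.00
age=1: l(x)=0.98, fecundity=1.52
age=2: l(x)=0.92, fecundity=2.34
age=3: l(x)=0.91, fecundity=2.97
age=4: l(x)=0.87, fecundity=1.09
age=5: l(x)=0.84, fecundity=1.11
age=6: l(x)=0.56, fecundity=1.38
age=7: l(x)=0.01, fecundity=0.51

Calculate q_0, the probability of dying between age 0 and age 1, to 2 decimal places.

q_0 = (l_0 − l_1) / l_0 = (1 − 0.98) / 1
     = 0.02 / 1 = 0.02 → 0.02

0.02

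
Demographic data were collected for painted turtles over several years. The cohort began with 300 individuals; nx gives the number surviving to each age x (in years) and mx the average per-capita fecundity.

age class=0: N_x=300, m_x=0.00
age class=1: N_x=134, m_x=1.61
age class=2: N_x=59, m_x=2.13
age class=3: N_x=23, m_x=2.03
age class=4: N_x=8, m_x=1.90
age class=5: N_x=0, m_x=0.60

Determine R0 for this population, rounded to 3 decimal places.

1.344

lx = nx/n0 = nx/300: 1, 0.44667…, 0.19667…, 0.07667…, 0.02667…, 0
lx·mx by age: 0, 0.719133…, 0.4189…, 0.155633…, 0.050667…, 0
R0 = Σ lx·mx = 1.344333… → 1.344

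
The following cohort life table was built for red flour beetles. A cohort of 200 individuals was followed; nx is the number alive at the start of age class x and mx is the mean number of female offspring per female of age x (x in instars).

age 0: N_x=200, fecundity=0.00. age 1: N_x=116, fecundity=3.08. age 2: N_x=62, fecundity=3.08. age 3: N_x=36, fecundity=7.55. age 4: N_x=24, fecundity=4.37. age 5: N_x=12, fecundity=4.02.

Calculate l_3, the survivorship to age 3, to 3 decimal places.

0.180

l_3 = n_3/n_0 = 36/200 = 0.18 → 0.180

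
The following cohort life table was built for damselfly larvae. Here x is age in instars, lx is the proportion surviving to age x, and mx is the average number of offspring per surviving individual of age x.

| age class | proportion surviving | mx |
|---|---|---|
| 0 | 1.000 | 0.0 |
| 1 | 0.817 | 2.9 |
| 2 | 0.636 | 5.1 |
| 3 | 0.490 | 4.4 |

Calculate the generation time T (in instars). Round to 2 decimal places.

1.97

lx·mx: 0, 2.3693, 3.2436, 2.156 → R0 = 7.7689
x·lx·mx: 0, 2.3693, 6.4872, 6.468 → Σ = 15.3245
T = 15.3245 / 7.7689 = 1.972544… → 1.97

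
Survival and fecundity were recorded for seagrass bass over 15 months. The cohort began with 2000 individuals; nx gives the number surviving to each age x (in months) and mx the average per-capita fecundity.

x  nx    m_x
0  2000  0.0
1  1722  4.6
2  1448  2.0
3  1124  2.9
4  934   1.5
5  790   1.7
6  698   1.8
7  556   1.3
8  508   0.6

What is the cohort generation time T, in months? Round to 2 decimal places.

lx = nx/n0 = nx/2000: 1, 0.861, 0.724, 0.562, 0.467, 0.395, 0.349, 0.278, 0.254
lx·mx: 0, 3.9606, 1.448, 1.6298, 0.7005, 0.6715, 0.6282, 0.3614, 0.1524 → R0 = 9.5524
x·lx·mx: 0, 3.9606, 2.896, 4.8894, 2.802, 3.3575, 3.7692, 2.5298, 1.2192 → Σ = 25.4237
T = 25.4237 / 9.5524 = 2.661499… → 2.66

2.66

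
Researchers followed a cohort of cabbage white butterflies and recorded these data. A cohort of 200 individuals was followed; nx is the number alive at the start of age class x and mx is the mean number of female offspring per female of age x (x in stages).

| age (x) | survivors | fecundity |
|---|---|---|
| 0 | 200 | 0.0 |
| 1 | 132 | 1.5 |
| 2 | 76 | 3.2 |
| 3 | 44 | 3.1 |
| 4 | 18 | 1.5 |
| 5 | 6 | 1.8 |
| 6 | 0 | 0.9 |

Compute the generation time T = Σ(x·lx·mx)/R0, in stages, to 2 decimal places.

lx = nx/n0 = nx/200: 1, 0.66, 0.38, 0.22, 0.09, 0.03, 0
lx·mx: 0, 0.99, 1.216, 0.682, 0.135, 0.054, 0 → R0 = 3.077
x·lx·mx: 0, 0.99, 2.432, 2.046, 0.54, 0.27, 0 → Σ = 6.278
T = 6.278 / 3.077 = 2.040299… → 2.04

2.04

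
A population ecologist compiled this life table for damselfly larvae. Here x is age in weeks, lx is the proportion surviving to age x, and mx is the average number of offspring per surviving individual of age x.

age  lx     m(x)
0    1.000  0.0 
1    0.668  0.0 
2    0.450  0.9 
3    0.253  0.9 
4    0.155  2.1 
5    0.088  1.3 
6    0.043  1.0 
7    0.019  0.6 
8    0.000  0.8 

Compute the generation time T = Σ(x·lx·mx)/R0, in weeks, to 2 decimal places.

3.29

lx·mx: 0, 0, 0.405, 0.2277, 0.3255, 0.1144, 0.043, 0.0114, 0 → R0 = 1.127
x·lx·mx: 0, 0, 0.81, 0.6831, 1.302, 0.572, 0.258, 0.0798, 0 → Σ = 3.7049
T = 3.7049 / 1.127 = 3.2874… → 3.29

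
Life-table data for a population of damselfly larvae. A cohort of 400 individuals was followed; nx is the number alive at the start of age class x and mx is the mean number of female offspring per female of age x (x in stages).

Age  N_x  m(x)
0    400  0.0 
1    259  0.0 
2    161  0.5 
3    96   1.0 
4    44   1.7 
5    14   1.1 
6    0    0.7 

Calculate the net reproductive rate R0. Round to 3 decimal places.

0.667

lx = nx/n0 = nx/400: 1, 0.6475, 0.4025, 0.24, 0.11, 0.035, 0
lx·mx by age: 0, 0, 0.20125, 0.24, 0.187, 0.0385, 0
R0 = Σ lx·mx = 0.66675 → 0.667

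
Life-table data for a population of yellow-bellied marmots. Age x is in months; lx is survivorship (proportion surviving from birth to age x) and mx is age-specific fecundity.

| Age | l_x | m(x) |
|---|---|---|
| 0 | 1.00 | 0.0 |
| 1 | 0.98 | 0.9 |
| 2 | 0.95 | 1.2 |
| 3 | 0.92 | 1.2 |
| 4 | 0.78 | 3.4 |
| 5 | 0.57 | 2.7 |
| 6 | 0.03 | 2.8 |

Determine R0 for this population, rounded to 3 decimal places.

7.401

lx·mx by age: 0, 0.882, 1.14, 1.104, 2.652, 1.539, 0.084
R0 = Σ lx·mx = 7.401 → 7.401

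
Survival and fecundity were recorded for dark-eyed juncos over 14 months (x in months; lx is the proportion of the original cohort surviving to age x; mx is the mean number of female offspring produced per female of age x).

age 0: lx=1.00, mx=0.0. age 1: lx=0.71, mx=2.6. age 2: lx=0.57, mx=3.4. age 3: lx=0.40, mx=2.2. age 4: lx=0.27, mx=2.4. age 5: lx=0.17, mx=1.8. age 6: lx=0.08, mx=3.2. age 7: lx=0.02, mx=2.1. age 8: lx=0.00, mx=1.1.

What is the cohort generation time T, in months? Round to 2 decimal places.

2.42

lx·mx: 0, 1.846, 1.938, 0.88, 0.648, 0.306, 0.256, 0.042, 0 → R0 = 5.916
x·lx·mx: 0, 1.846, 3.876, 2.64, 2.592, 1.53, 1.536, 0.294, 0 → Σ = 14.314
T = 14.314 / 5.916 = 2.41954… → 2.42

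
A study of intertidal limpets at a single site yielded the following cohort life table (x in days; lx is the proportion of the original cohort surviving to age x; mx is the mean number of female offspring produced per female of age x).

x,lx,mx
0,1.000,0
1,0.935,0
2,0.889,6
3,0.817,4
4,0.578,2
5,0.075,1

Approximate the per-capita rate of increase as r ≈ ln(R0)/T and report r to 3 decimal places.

0.882

R0 = Σ lx·mx = 0 + 0 + 5.334 + 3.268 + 1.156 + 0.075 = 9.833
Σ x·lx·mx = 25.471; T = 25.471/9.833 = 2.59036…
r ≈ ln(R0)/T = ln(9.833)/2.59036… = 0.8824… → 0.882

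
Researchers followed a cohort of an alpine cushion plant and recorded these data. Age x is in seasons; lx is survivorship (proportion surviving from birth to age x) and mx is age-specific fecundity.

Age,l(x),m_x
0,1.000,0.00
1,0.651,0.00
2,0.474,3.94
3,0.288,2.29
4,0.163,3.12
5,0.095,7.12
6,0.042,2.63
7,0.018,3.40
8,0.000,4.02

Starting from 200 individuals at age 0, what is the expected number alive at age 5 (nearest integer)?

Expected survivors = N0 · l_5 = 200 × 0.095 = 19 → 19

19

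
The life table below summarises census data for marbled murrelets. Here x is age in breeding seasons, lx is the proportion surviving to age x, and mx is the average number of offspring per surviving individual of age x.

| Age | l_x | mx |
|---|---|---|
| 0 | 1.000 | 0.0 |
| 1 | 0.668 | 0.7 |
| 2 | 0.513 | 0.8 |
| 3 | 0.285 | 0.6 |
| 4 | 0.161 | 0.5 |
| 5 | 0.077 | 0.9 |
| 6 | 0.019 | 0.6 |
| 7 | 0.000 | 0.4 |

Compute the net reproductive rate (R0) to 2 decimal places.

1.21

lx·mx by age: 0, 0.4676, 0.4104, 0.171, 0.0805, 0.0693, 0.0114, 0
R0 = Σ lx·mx = 1.2102 → 1.21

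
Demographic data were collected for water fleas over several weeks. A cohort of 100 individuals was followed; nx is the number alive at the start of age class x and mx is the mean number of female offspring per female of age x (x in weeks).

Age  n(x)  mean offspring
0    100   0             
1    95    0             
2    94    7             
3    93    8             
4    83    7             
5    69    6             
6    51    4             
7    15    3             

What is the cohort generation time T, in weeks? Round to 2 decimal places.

3.58

lx = nx/n0 = nx/100: 1, 0.95, 0.94, 0.93, 0.83, 0.69, 0.51, 0.15
lx·mx: 0, 0, 6.58, 7.44, 5.81, 4.14, 2.04, 0.45 → R0 = 26.46
x·lx·mx: 0, 0, 13.16, 22.32, 23.24, 20.7, 12.24, 3.15 → Σ = 94.81
T = 94.81 / 26.46 = 3.583144… → 3.58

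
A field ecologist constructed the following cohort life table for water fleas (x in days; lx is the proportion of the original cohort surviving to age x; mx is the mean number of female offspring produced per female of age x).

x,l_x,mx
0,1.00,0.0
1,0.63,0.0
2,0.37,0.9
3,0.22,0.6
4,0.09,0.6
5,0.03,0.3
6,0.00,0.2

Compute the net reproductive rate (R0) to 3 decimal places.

0.528

lx·mx by age: 0, 0, 0.333, 0.132, 0.054, 0.009, 0
R0 = Σ lx·mx = 0.528 → 0.528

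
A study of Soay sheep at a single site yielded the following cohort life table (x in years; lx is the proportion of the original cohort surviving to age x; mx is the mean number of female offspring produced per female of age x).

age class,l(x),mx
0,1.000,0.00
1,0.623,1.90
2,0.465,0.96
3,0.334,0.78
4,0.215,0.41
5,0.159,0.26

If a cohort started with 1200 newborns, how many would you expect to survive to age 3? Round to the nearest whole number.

Expected survivors = N0 · l_3 = 1200 × 0.334 = 400.8 → 401

401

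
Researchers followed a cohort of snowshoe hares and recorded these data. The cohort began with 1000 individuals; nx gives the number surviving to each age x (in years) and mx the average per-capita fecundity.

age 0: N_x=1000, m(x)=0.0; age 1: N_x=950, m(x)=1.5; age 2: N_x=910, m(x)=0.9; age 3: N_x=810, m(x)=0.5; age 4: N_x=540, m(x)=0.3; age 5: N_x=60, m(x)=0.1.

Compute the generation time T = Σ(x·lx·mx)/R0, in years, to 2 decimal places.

1.76

lx = nx/n0 = nx/1000: 1, 0.95, 0.91, 0.81, 0.54, 0.06
lx·mx: 0, 1.425, 0.819, 0.405, 0.162, 0.006 → R0 = 2.817
x·lx·mx: 0, 1.425, 1.638, 1.215, 0.648, 0.03 → Σ = 4.956
T = 4.956 / 2.817 = 1.759318… → 1.76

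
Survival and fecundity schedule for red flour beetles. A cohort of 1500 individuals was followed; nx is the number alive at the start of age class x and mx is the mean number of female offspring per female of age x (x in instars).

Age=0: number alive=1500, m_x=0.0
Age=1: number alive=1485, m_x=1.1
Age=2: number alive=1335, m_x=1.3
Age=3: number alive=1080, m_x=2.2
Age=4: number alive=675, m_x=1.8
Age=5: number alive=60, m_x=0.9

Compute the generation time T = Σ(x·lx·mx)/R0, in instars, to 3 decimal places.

lx = nx/n0 = nx/1500: 1, 0.99, 0.89, 0.72, 0.45, 0.04
lx·mx: 0, 1.089, 1.157, 1.584, 0.81, 0.036 → R0 = 4.676
x·lx·mx: 0, 1.089, 2.314, 4.752, 3.24, 0.18 → Σ = 11.575
T = 11.575 / 4.676 = 2.475406… → 2.475

2.475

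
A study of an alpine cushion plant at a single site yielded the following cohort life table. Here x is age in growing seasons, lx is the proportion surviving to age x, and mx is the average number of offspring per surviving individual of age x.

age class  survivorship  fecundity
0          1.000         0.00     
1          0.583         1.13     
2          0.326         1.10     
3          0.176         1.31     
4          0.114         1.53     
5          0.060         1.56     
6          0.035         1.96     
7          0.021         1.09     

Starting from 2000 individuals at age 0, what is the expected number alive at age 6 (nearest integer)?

Expected survivors = N0 · l_6 = 2000 × 0.035 = 70 → 70

70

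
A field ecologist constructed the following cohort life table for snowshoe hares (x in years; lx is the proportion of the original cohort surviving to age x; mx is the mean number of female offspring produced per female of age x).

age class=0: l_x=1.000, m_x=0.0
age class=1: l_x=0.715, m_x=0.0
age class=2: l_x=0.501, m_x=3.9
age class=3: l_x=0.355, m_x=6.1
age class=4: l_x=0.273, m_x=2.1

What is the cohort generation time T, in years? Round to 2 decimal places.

2.71

lx·mx: 0, 0, 1.9539, 2.1655, 0.5733 → R0 = 4.6927
x·lx·mx: 0, 0, 3.9078, 6.4965, 2.2932 → Σ = 12.6975
T = 12.6975 / 4.6927 = 2.705798… → 2.71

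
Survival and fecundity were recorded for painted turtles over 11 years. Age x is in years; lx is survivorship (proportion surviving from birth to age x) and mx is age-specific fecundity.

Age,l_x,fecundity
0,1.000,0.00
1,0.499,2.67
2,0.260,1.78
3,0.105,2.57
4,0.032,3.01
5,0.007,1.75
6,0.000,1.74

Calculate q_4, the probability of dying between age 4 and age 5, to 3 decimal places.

q_4 = (l_4 − l_5) / l_4 = (0.032 − 0.007) / 0.032
     = 0.025 / 0.032 = 0.78125 → 0.781

0.781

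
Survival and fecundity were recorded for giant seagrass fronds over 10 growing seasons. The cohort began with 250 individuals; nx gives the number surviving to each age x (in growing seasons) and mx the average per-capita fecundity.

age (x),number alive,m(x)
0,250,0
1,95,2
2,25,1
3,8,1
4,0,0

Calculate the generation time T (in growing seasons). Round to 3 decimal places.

1.184

lx = nx/n0 = nx/250: 1, 0.38, 0.1, 0.032, 0
lx·mx: 0, 0.76, 0.1, 0.032, 0 → R0 = 0.892
x·lx·mx: 0, 0.76, 0.2, 0.096, 0 → Σ = 1.056
T = 1.056 / 0.892 = 1.183857… → 1.184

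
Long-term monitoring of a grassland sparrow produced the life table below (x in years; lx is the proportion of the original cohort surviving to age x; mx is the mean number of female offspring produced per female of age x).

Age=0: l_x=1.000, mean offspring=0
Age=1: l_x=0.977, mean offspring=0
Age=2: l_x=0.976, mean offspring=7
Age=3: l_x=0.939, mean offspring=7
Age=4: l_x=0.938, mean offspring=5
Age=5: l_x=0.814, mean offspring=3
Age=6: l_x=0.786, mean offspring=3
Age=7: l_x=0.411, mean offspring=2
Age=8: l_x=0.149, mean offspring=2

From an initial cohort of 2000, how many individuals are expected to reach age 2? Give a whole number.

1952

Expected survivors = N0 · l_2 = 2000 × 0.976 = 1952 → 1952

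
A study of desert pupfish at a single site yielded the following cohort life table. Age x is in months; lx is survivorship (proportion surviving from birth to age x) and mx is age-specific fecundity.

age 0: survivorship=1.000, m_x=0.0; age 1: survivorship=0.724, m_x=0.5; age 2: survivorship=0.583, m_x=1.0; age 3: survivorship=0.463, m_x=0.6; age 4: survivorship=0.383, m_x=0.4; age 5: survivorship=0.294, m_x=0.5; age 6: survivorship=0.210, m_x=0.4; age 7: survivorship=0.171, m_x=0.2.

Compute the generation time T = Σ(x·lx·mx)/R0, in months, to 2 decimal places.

2.71

lx·mx: 0, 0.362, 0.583, 0.2778, 0.1532, 0.147, 0.084, 0.0342 → R0 = 1.6412
x·lx·mx: 0, 0.362, 1.166, 0.8334, 0.6128, 0.735, 0.504, 0.2394 → Σ = 4.4526
T = 4.4526 / 1.6412 = 2.713015… → 2.71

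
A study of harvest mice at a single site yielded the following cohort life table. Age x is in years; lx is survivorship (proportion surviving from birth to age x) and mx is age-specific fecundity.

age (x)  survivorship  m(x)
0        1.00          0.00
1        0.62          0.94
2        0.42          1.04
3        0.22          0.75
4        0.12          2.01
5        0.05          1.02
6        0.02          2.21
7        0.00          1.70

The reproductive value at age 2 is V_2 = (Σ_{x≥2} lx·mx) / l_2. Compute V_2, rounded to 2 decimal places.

2.23

lx·mx for x ≥ 2: 0.4368, 0.165, 0.2412, 0.051, 0.0442, 0 → sum = 0.9382
V_2 = 0.9382 / l_2 = 0.9382 / 0.42 = 2.23381… → 2.23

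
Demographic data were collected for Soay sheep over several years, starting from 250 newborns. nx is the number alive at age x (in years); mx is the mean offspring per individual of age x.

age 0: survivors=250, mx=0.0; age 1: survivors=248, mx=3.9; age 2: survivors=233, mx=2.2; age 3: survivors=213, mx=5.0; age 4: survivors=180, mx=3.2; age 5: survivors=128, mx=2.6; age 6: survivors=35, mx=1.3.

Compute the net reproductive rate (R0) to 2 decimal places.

14.00

lx = nx/n0 = nx/250: 1, 0.992, 0.932, 0.852, 0.72, 0.512, 0.14
lx·mx by age: 0, 3.8688, 2.0504, 4.26, 2.304, 1.3312, 0.182
R0 = Σ lx·mx = 13.9964 → 14.00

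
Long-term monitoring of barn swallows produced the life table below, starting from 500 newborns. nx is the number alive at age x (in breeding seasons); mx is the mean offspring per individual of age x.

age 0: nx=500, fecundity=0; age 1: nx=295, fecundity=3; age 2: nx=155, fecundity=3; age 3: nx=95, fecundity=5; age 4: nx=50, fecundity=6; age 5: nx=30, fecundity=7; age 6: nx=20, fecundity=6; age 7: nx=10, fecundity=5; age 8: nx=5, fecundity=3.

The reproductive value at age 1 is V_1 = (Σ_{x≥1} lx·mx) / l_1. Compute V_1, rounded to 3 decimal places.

8.542

lx = nx/n0 = nx/500: 1, 0.59, 0.31, 0.19, 0.1, 0.06, 0.04, 0.02, 0.01
lx·mx for x ≥ 1: 1.77, 0.93, 0.95, 0.6, 0.42, 0.24, 0.1, 0.03 → sum = 5.04
V_1 = 5.04 / l_1 = 5.04 / 0.59 = 8.542373… → 8.542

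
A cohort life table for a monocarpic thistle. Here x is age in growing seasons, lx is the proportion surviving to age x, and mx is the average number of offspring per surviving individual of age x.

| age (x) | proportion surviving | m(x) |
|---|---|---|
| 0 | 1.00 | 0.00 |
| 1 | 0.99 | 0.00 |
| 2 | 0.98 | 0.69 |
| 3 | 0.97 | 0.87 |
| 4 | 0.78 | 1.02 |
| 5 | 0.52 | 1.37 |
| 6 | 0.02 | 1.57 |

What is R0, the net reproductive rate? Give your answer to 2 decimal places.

3.06

lx·mx by age: 0, 0, 0.6762, 0.8439, 0.7956, 0.7124, 0.0314
R0 = Σ lx·mx = 3.0595 → 3.06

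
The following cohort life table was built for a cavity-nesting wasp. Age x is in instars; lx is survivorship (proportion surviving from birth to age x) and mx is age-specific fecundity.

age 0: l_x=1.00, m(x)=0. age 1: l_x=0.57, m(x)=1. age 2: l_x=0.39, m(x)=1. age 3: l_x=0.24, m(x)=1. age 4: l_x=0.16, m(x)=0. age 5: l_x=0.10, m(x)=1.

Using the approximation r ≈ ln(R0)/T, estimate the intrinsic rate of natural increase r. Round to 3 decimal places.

0.133

R0 = Σ lx·mx = 0 + 0.57 + 0.39 + 0.24 + 0 + 0.1 = 1.3
Σ x·lx·mx = 2.57; T = 2.57/1.3 = 1.97692…
r ≈ ln(R0)/T = ln(1.3)/1.97692… = 0.13271… → 0.133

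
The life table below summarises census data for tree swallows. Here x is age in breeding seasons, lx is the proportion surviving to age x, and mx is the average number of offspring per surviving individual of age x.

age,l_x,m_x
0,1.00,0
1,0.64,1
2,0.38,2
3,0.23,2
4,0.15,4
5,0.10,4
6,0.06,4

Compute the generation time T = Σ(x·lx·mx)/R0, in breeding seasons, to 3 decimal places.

lx·mx: 0, 0.64, 0.76, 0.46, 0.6, 0.4, 0.24 → R0 = 3.1
x·lx·mx: 0, 0.64, 1.52, 1.38, 2.4, 2, 1.44 → Σ = 9.38
T = 9.38 / 3.1 = 3.025806… → 3.026

3.026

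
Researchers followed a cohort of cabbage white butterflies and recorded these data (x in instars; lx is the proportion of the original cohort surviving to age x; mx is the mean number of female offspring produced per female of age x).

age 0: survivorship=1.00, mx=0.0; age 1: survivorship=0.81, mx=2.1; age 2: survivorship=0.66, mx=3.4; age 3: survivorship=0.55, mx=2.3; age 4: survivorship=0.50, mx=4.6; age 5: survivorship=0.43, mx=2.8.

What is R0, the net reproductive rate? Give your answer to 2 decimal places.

lx·mx by age: 0, 1.701, 2.244, 1.265, 2.3, 1.204
R0 = Σ lx·mx = 8.714 → 8.71

8.71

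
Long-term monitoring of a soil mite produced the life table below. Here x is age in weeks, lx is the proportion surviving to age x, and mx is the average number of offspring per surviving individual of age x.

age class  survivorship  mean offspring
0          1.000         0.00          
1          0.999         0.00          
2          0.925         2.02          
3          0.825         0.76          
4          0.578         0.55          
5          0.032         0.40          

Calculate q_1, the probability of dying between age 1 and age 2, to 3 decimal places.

q_1 = (l_1 − l_2) / l_1 = (0.999 − 0.925) / 0.999
     = 0.074 / 0.999 = 0.074074… → 0.074

0.074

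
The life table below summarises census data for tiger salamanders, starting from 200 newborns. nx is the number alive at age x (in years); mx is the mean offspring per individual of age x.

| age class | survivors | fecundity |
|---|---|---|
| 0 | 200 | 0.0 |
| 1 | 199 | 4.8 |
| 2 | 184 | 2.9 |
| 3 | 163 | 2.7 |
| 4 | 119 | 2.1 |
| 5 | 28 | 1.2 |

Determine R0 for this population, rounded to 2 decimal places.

lx = nx/n0 = nx/200: 1, 0.995, 0.92, 0.815, 0.595, 0.14
lx·mx by age: 0, 4.776, 2.668, 2.2005, 1.2495, 0.168
R0 = Σ lx·mx = 11.062 → 11.06

11.06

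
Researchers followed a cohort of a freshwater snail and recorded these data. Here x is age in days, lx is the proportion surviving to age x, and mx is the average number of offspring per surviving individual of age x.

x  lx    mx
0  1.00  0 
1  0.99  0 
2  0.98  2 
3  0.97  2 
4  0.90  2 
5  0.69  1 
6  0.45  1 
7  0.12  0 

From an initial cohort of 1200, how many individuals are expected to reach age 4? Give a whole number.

Expected survivors = N0 · l_4 = 1200 × 0.90 = 1080 → 1080

1080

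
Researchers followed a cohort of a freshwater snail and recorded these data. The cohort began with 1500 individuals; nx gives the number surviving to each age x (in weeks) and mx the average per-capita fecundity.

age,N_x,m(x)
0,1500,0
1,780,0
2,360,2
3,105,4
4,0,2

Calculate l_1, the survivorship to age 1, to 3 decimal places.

l_1 = n_1/n_0 = 780/1500 = 0.52 → 0.520

0.520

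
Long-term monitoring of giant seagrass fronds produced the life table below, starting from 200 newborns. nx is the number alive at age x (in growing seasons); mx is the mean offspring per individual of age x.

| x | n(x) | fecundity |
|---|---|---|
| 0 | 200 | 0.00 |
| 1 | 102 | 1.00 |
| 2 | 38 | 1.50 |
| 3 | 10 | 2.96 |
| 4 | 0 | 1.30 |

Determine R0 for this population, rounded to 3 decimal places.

lx = nx/n0 = nx/200: 1, 0.51, 0.19, 0.05, 0
lx·mx by age: 0, 0.51, 0.285, 0.148, 0
R0 = Σ lx·mx = 0.943 → 0.943

0.943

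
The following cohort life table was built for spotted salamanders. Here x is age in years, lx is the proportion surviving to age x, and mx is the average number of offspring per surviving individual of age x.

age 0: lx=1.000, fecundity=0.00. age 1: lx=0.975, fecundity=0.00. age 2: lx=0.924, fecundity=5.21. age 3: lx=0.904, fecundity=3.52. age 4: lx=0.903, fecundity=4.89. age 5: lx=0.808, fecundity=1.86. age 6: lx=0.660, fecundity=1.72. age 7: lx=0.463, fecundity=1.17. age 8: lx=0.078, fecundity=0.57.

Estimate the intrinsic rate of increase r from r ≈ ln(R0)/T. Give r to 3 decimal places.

0.777

R0 = Σ lx·mx = 0 + 0 + 4.81404 + 3.18208 + 4.41567 + 1.50288 + 1.1352 + 0.54171 + 0.04446 = 15.63604
Σ x·lx·mx = 55.31025; T = 55.31025/15.63604 = 3.53736…
r ≈ ln(R0)/T = ln(15.63604)/3.53736… = 0.7773… → 0.777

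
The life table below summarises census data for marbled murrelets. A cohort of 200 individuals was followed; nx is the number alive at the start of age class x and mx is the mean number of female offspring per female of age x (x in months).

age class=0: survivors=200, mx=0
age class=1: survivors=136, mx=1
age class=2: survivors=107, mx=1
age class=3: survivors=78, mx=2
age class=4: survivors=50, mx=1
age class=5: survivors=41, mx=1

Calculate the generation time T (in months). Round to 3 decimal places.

lx = nx/n0 = nx/200: 1, 0.68, 0.535, 0.39, 0.25, 0.205
lx·mx: 0, 0.68, 0.535, 0.78, 0.25, 0.205 → R0 = 2.45
x·lx·mx: 0, 0.68, 1.07, 2.34, 1, 1.025 → Σ = 6.115
T = 6.115 / 2.45 = 2.495918… → 2.496

2.496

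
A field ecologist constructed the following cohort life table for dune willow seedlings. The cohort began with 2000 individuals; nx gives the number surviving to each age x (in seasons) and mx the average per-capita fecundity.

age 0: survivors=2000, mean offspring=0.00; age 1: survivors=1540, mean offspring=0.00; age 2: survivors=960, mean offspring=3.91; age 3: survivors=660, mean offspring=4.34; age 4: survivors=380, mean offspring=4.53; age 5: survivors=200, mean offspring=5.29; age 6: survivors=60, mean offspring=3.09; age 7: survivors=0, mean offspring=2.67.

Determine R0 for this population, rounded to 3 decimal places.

lx = nx/n0 = nx/2000: 1, 0.77, 0.48, 0.33, 0.19, 0.1, 0.03, 0
lx·mx by age: 0, 0, 1.8768, 1.4322, 0.8607, 0.529, 0.0927, 0
R0 = Σ lx·mx = 4.7914 → 4.791

4.791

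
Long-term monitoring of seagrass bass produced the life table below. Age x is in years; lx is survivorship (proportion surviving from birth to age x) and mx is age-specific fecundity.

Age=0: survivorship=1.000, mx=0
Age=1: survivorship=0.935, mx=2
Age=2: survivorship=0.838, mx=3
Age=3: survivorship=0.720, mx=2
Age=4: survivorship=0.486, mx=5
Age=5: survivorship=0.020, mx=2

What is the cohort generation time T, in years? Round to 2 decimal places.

2.55

lx·mx: 0, 1.87, 2.514, 1.44, 2.43, 0.04 → R0 = 8.294
x·lx·mx: 0, 1.87, 5.028, 4.32, 9.72, 0.2 → Σ = 21.138
T = 21.138 / 8.294 = 2.548589… → 2.55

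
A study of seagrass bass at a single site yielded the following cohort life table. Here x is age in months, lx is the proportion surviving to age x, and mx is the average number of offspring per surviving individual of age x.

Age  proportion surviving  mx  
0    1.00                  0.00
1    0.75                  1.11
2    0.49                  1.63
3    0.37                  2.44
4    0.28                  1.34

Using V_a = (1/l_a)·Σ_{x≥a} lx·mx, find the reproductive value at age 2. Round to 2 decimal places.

lx·mx for x ≥ 2: 0.7987, 0.9028, 0.3752 → sum = 2.0767
V_2 = 2.0767 / l_2 = 2.0767 / 0.49 = 4.238163… → 4.24

4.24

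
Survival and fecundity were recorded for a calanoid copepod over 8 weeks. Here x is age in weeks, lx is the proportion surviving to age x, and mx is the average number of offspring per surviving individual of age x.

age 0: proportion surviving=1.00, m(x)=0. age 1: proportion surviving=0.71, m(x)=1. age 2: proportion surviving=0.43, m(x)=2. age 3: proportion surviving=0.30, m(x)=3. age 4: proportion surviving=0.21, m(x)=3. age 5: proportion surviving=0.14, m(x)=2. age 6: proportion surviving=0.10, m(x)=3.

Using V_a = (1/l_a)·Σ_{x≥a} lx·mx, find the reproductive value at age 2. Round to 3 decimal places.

6.907

lx·mx for x ≥ 2: 0.86, 0.9, 0.63, 0.28, 0.3 → sum = 2.97
V_2 = 2.97 / l_2 = 2.97 / 0.43 = 6.906977… → 6.907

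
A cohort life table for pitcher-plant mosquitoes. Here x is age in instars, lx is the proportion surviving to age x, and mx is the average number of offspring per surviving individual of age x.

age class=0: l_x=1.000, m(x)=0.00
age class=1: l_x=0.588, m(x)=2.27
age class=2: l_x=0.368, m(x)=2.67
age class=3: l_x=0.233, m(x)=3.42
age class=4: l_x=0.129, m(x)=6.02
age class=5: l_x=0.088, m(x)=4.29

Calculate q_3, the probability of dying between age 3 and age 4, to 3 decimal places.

q_3 = (l_3 − l_4) / l_3 = (0.233 − 0.129) / 0.233
     = 0.104 / 0.233 = 0.446352… → 0.446

0.446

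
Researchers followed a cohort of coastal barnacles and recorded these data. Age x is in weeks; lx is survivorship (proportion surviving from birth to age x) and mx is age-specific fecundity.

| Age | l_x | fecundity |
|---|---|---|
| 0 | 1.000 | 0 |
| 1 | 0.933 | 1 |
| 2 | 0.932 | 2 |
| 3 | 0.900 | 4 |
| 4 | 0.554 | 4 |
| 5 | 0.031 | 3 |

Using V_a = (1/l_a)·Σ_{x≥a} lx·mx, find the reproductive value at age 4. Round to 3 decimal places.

4.168

lx·mx for x ≥ 4: 2.216, 0.093 → sum = 2.309
V_4 = 2.309 / l_4 = 2.309 / 0.554 = 4.16787… → 4.168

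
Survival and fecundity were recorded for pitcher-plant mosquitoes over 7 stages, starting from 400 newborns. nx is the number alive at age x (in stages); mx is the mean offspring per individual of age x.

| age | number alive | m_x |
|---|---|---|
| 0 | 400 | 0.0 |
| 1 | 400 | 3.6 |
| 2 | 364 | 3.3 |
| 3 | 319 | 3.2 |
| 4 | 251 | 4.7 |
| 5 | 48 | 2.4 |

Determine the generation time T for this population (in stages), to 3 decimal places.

2.461

lx = nx/n0 = nx/400: 1, 1, 0.91, 0.7975, 0.6275, 0.12
lx·mx: 0, 3.6, 3.003, 2.552, 2.94925, 0.288 → R0 = 12.39225
x·lx·mx: 0, 3.6, 6.006, 7.656, 11.797, 1.44 → Σ = 30.499
T = 30.499 / 12.39225 = 2.461135… → 2.461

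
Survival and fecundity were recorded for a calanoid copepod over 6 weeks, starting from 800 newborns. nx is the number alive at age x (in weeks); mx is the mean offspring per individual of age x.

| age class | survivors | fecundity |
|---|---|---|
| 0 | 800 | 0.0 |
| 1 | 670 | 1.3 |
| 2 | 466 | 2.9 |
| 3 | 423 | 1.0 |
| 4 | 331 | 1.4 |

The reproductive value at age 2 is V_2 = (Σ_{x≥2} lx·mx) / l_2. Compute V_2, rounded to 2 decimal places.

4.80

lx = nx/n0 = nx/800: 1, 0.8375, 0.5825, 0.52875, 0.41375
lx·mx for x ≥ 2: 1.68925, 0.52875, 0.57925 → sum = 2.79725
V_2 = 2.79725 / l_2 = 2.79725 / 0.5825 = 4.802146… → 4.80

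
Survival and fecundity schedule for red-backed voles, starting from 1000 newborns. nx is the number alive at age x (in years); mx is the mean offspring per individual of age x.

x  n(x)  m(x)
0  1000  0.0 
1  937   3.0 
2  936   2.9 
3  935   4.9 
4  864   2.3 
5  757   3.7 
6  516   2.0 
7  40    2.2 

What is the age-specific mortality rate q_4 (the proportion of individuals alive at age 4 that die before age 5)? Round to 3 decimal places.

0.124

lx = nx/n0 = nx/1000: 1, 0.937, 0.936, 0.935, 0.864, 0.757, 0.516, 0.04
q_4 = (l_4 − l_5) / l_4 = (0.864 − 0.757) / 0.864
     = 0.107 / 0.864 = 0.123843… → 0.124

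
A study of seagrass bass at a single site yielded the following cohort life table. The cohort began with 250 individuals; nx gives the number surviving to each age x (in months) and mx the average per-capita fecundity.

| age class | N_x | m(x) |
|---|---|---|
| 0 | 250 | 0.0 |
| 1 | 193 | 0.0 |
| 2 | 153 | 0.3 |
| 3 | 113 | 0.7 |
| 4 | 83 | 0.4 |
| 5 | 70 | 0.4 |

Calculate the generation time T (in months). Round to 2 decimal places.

3.23

lx = nx/n0 = nx/250: 1, 0.772, 0.612, 0.452, 0.332, 0.28
lx·mx: 0, 0, 0.1836, 0.3164, 0.1328, 0.112 → R0 = 0.7448
x·lx·mx: 0, 0, 0.3672, 0.9492, 0.5312, 0.56 → Σ = 2.4076
T = 2.4076 / 0.7448 = 3.232546… → 3.23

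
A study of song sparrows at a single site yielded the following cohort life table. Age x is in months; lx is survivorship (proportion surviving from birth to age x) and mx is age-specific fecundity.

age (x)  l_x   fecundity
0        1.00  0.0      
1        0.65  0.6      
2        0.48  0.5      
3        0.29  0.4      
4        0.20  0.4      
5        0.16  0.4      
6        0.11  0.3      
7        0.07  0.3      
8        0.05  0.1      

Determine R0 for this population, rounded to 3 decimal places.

0.949

lx·mx by age: 0, 0.39, 0.24, 0.116, 0.08, 0.064, 0.033, 0.021, 0.005
R0 = Σ lx·mx = 0.949 → 0.949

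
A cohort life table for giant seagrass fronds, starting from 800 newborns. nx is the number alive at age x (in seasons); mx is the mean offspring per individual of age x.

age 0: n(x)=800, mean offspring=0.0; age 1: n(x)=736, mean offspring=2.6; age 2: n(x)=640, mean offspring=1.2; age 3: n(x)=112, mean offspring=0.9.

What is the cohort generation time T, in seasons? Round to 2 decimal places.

lx = nx/n0 = nx/800: 1, 0.92, 0.8, 0.14
lx·mx: 0, 2.392, 0.96, 0.126 → R0 = 3.478
x·lx·mx: 0, 2.392, 1.92, 0.378 → Σ = 4.69
T = 4.69 / 3.478 = 1.348476… → 1.35

1.35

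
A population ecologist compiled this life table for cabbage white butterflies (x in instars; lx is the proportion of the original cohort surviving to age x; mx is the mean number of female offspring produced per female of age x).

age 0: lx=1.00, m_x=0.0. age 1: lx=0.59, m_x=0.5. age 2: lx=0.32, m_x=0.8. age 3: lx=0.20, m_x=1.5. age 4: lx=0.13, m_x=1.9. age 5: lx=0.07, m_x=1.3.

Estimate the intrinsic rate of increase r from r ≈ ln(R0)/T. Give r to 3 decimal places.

0.065

R0 = Σ lx·mx = 0 + 0.295 + 0.256 + 0.3 + 0.247 + 0.091 = 1.189
Σ x·lx·mx = 3.15; T = 3.15/1.189 = 2.64929…
r ≈ ln(R0)/T = ln(1.189)/2.64929… = 0.06534… → 0.065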